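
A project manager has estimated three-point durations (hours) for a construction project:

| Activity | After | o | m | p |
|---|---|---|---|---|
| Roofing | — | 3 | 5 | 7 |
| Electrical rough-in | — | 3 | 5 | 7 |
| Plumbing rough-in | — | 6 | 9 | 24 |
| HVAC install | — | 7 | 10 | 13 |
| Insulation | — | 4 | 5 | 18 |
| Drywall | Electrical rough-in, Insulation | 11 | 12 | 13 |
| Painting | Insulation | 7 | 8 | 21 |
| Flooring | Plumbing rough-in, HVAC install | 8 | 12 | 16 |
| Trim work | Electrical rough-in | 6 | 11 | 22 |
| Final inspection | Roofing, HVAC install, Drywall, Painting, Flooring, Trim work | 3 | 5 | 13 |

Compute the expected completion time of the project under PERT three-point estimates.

29 hours

te_Roofing = (3 + 4·5 + 7)/6 = 30/6 = 5
te_Electrical rough-in = (3 + 4·5 + 7)/6 = 30/6 = 5
te_Plumbing rough-in = (6 + 4·9 + 24)/6 = 66/6 = 11
te_HVAC install = (7 + 4·10 + 13)/6 = 60/6 = 10
te_Insulation = (4 + 4·5 + 18)/6 = 42/6 = 7
te_Drywall = (11 + 4·12 + 13)/6 = 72/6 = 12
te_Painting = (7 + 4·8 + 21)/6 = 60/6 = 10
te_Flooring = (8 + 4·12 + 16)/6 = 72/6 = 12
te_Trim work = (6 + 4·11 + 22)/6 = 72/6 = 12
te_Final inspection = (3 + 4·5 + 13)/6 = 36/6 = 6

Forward pass:
ES_Roofing = 0; EF_Roofing = 5
ES_Electrical rough-in = 0; EF_Electrical rough-in = 5
ES_Plumbing rough-in = 0; EF_Plumbing rough-in = 11
ES_HVAC install = 0; EF_HVAC install = 10
ES_Insulation = 0; EF_Insulation = 7
ES_Drywall = max(EF_Electrical rough-in=5, EF_Insulation=7) = 7; EF_Drywall = 7+12 = 19
ES_Painting = 7; EF_Painting = 7+10 = 17
ES_Flooring = max(EF_Plumbing rough-in=11, EF_HVAC install=10) = 11; EF_Flooring = 11+12 = 23
ES_Trim work = 5; EF_Trim work = 5+12 = 17
ES_Final inspection = max(EF_Roofing=5, EF_HVAC install=10, EF_Drywall=19, EF_Painting=17, EF_Flooring=23, EF_Trim work=17) = 23; EF_Final inspection = 23+6 = 29
Expected project duration μ = 29 hours. Critical path: Plumbing rough-in → Flooring → Final inspection.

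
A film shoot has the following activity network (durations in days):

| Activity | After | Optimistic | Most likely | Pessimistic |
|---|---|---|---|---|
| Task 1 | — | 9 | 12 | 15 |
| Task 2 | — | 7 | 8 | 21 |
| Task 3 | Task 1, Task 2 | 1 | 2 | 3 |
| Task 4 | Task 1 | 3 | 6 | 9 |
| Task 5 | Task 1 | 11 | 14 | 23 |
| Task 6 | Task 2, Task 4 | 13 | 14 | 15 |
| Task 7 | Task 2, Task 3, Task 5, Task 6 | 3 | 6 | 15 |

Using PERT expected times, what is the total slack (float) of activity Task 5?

5 days

te_Task 1 = (9 + 4·12 + 15)/6 = 72/6 = 12
te_Task 2 = (7 + 4·8 + 21)/6 = 60/6 = 10
te_Task 3 = (1 + 4·2 + 3)/6 = 12/6 = 2
te_Task 4 = (3 + 4·6 + 9)/6 = 36/6 = 6
te_Task 5 = (11 + 4·14 + 23)/6 = 90/6 = 15
te_Task 6 = (13 + 4·14 + 15)/6 = 84/6 = 14
te_Task 7 = (3 + 4·6 + 15)/6 = 42/6 = 7

Forward pass:
ES_Task 1 = 0; EF_Task 1 = 12
ES_Task 2 = 0; EF_Task 2 = 10
ES_Task 3 = max(EF_Task 1=12, EF_Task 2=10) = 12; EF_Task 3 = 12+2 = 14
ES_Task 4 = 12; EF_Task 4 = 12+6 = 18
ES_Task 5 = 12; EF_Task 5 = 12+15 = 27
ES_Task 6 = max(EF_Task 2=10, EF_Task 4=18) = 18; EF_Task 6 = 18+14 = 32
ES_Task 7 = max(EF_Task 2=10, EF_Task 3=14, EF_Task 5=27, EF_Task 6=32) = 32; EF_Task 7 = 32+7 = 39
Expected project duration μ = 39 days. Critical path: Task 1 → Task 4 → Task 6 → Task 7.

Backward pass:
LF_Task 7 = 39; LS_Task 7 = 39−7 = 32
LF_Task 6 = LS_Task 7 = 32; LS_Task 6 = 32−14 = 18
LF_Task 5 = LS_Task 7 = 32; LS_Task 5 = 32−15 = 17
LF_Task 4 = LS_Task 6 = 18; LS_Task 4 = 18−6 = 12
LF_Task 3 = LS_Task 7 = 32; LS_Task 3 = 32−2 = 30
LF_Task 2 = min(LS_Task 3=30, LS_Task 6=18, LS_Task 7=32) = 18; LS_Task 2 = 18−10 = 8
LF_Task 1 = min(LS_Task 3=30, LS_Task 4=12, LS_Task 5=17) = 12; LS_Task 1 = 12−12 = 0
Slack_Task 5 = LS_Task 5 − ES_Task 5 = 17 − 12 = 5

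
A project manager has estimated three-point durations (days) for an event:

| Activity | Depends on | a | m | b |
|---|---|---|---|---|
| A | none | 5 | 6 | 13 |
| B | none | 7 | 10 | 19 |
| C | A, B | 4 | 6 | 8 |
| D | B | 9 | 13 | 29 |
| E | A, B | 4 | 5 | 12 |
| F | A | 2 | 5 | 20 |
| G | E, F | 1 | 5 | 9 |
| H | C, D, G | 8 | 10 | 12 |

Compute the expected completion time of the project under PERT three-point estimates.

36 days

te_A = (5 + 4·6 + 13)/6 = 42/6 = 7
te_B = (7 + 4·10 + 19)/6 = 66/6 = 11
te_C = (4 + 4·6 + 8)/6 = 36/6 = 6
te_D = (9 + 4·13 + 29)/6 = 90/6 = 15
te_E = (4 + 4·5 + 12)/6 = 36/6 = 6
te_F = (2 + 4·5 + 20)/6 = 42/6 = 7
te_G = (1 + 4·5 + 9)/6 = 30/6 = 5
te_H = (8 + 4·10 + 12)/6 = 60/6 = 10

Forward pass:
ES_A = 0; EF_A = 7
ES_B = 0; EF_B = 11
ES_C = max(EF_A=7, EF_B=11) = 11; EF_C = 11+6 = 17
ES_D = 11; EF_D = 11+15 = 26
ES_E = max(EF_A=7, EF_B=11) = 11; EF_E = 11+6 = 17
ES_F = 7; EF_F = 7+7 = 14
ES_G = max(EF_E=17, EF_F=14) = 17; EF_G = 17+5 = 22
ES_H = max(EF_C=17, EF_D=26, EF_G=22) = 26; EF_H = 26+10 = 36
Expected project duration μ = 36 days. Critical path: B → D → H.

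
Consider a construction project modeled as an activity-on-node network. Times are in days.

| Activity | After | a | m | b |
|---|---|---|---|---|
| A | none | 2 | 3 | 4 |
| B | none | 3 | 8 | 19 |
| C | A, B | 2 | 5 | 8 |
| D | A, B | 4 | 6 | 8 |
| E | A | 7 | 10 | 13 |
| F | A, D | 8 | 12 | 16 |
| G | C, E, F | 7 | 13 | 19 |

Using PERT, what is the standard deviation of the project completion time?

te_A = (2 + 4·3 + 4)/6 = 18/6 = 3; σ²_A = ((4−2)/6)² = 0.111
te_B = (3 + 4·8 + 19)/6 = 54/6 = 9; σ²_B = ((19−3)/6)² = 7.111
te_C = (2 + 4·5 + 8)/6 = 30/6 = 5; σ²_C = ((8−2)/6)² = 1.000
te_D = (4 + 4·6 + 8)/6 = 36/6 = 6; σ²_D = ((8−4)/6)² = 0.444
te_E = (7 + 4·10 + 13)/6 = 60/6 = 10; σ²_E = ((13−7)/6)² = 1.000
te_F = (8 + 4·12 + 16)/6 = 72/6 = 12; σ²_F = ((16−8)/6)² = 1.778
te_G = (7 + 4·13 + 19)/6 = 78/6 = 13; σ²_G = ((19−7)/6)² = 4.000

Forward pass:
ES_A = 0; EF_A = 3
ES_B = 0; EF_B = 9
ES_C = max(EF_A=3, EF_B=9) = 9; EF_C = 9+5 = 14
ES_D = max(EF_A=3, EF_B=9) = 9; EF_D = 9+6 = 15
ES_E = 3; EF_E = 3+10 = 13
ES_F = max(EF_A=3, EF_D=15) = 15; EF_F = 15+12 = 27
ES_G = max(EF_C=14, EF_E=13, EF_F=27) = 27; EF_G = 27+13 = 40
Expected project duration μ = 40 days. Critical path: B → D → F → G.

Variance along critical path = 7.111 + 0.444 + 1.778 + 4.000 = 13.333
σ = √13.333 = 3.651 days

3.65 days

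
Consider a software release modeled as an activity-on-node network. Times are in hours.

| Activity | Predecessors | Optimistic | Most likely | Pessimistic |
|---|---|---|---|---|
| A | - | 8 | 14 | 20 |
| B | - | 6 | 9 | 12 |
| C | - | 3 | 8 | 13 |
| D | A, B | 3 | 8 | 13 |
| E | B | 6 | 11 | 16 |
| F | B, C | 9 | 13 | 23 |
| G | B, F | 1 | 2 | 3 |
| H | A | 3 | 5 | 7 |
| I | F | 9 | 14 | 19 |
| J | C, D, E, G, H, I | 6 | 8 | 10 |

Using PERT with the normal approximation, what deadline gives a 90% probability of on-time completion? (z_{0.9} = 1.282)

te_A = (8 + 4·14 + 20)/6 = 84/6 = 14; σ²_A = ((20−8)/6)² = 4.000
te_B = (6 + 4·9 + 12)/6 = 54/6 = 9; σ²_B = ((12−6)/6)² = 1.000
te_C = (3 + 4·8 + 13)/6 = 48/6 = 8; σ²_C = ((13−3)/6)² = 2.778
te_D = (3 + 4·8 + 13)/6 = 48/6 = 8; σ²_D = ((13−3)/6)² = 2.778
te_E = (6 + 4·11 + 16)/6 = 66/6 = 11; σ²_E = ((16−6)/6)² = 2.778
te_F = (9 + 4·13 + 23)/6 = 84/6 = 14; σ²_F = ((23−9)/6)² = 5.444
te_G = (1 + 4·2 + 3)/6 = 12/6 = 2; σ²_G = ((3−1)/6)² = 0.111
te_H = (3 + 4·5 + 7)/6 = 30/6 = 5; σ²_H = ((7−3)/6)² = 0.444
te_I = (9 + 4·14 + 19)/6 = 84/6 = 14; σ²_I = ((19−9)/6)² = 2.778
te_J = (6 + 4·8 + 10)/6 = 48/6 = 8; σ²_J = ((10−6)/6)² = 0.444

Forward pass:
ES_A = 0; EF_A = 14
ES_B = 0; EF_B = 9
ES_C = 0; EF_C = 8
ES_D = max(EF_A=14, EF_B=9) = 14; EF_D = 14+8 = 22
ES_E = 9; EF_E = 9+11 = 20
ES_F = max(EF_B=9, EF_C=8) = 9; EF_F = 9+14 = 23
ES_G = max(EF_B=9, EF_F=23) = 23; EF_G = 23+2 = 25
ES_H = 14; EF_H = 14+5 = 19
ES_I = 23; EF_I = 23+14 = 37
ES_J = max(EF_C=8, EF_D=22, EF_E=20, EF_G=25, EF_H=19, EF_I=37) = 37; EF_J = 37+8 = 45
Expected project duration μ = 45 hours. Critical path: B → F → I → J.

Variance along critical path = 1.000 + 5.444 + 2.778 + 0.444 = 9.667; σ = 3.109 hours.
D = μ + z·σ = 45 + 1.282·3.109 = 49.0 hours

49.0 hours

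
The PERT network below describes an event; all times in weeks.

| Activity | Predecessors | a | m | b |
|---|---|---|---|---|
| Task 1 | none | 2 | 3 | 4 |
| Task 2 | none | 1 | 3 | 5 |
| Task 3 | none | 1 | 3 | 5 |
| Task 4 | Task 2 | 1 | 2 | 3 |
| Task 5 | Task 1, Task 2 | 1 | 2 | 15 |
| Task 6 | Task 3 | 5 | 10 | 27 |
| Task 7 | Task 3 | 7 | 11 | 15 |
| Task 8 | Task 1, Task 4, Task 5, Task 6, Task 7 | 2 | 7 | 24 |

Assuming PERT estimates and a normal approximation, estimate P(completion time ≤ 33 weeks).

0.957

te_Task 1 = (2 + 4·3 + 4)/6 = 18/6 = 3; σ²_Task 1 = ((4−2)/6)² = 0.111
te_Task 2 = (1 + 4·3 + 5)/6 = 18/6 = 3; σ²_Task 2 = ((5−1)/6)² = 0.444
te_Task 3 = (1 + 4·3 + 5)/6 = 18/6 = 3; σ²_Task 3 = ((5−1)/6)² = 0.444
te_Task 4 = (1 + 4·2 + 3)/6 = 12/6 = 2; σ²_Task 4 = ((3−1)/6)² = 0.111
te_Task 5 = (1 + 4·2 + 15)/6 = 24/6 = 4; σ²_Task 5 = ((15−1)/6)² = 5.444
te_Task 6 = (5 + 4·10 + 27)/6 = 72/6 = 12; σ²_Task 6 = ((27−5)/6)² = 13.444
te_Task 7 = (7 + 4·11 + 15)/6 = 66/6 = 11; σ²_Task 7 = ((15−7)/6)² = 1.778
te_Task 8 = (2 + 4·7 + 24)/6 = 54/6 = 9; σ²_Task 8 = ((24−2)/6)² = 13.444

Forward pass:
ES_Task 1 = 0; EF_Task 1 = 3
ES_Task 2 = 0; EF_Task 2 = 3
ES_Task 3 = 0; EF_Task 3 = 3
ES_Task 4 = 3; EF_Task 4 = 3+2 = 5
ES_Task 5 = max(EF_Task 1=3, EF_Task 2=3) = 3; EF_Task 5 = 3+4 = 7
ES_Task 6 = 3; EF_Task 6 = 3+12 = 15
ES_Task 7 = 3; EF_Task 7 = 3+11 = 14
ES_Task 8 = max(EF_Task 1=3, EF_Task 4=5, EF_Task 5=7, EF_Task 6=15, EF_Task 7=14) = 15; EF_Task 8 = 15+9 = 24
Expected project duration μ = 24 weeks. Critical path: Task 3 → Task 6 → Task 8.

Variance along critical path = 0.444 + 13.444 + 13.444 = 27.333; σ = √27.333 = 5.228 weeks.
Z = (33 − 24) / 5.228 = 1.721
P(T ≤ 33) = Φ(1.721) ≈ 0.957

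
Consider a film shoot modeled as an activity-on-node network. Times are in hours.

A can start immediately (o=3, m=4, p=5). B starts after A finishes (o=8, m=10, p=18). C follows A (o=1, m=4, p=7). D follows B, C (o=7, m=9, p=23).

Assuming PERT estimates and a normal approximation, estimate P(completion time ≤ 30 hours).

0.897

te_A = (3 + 4·4 + 5)/6 = 24/6 = 4; σ²_A = ((5−3)/6)² = 0.111
te_B = (8 + 4·10 + 18)/6 = 66/6 = 11; σ²_B = ((18−8)/6)² = 2.778
te_C = (1 + 4·4 + 7)/6 = 24/6 = 4; σ²_C = ((7−1)/6)² = 1.000
te_D = (7 + 4·9 + 23)/6 = 66/6 = 11; σ²_D = ((23−7)/6)² = 7.111

Forward pass:
ES_A = 0; EF_A = 4
ES_B = 4; EF_B = 4+11 = 15
ES_C = 4; EF_C = 4+4 = 8
ES_D = max(EF_B=15, EF_C=8) = 15; EF_D = 15+11 = 26
Expected project duration μ = 26 hours. Critical path: A → B → D.

Variance along critical path = 0.111 + 2.778 + 7.111 = 10.000; σ = √10.000 = 3.162 hours.
Z = (30 − 26) / 3.162 = 1.265
P(T ≤ 30) = Φ(1.265) ≈ 0.897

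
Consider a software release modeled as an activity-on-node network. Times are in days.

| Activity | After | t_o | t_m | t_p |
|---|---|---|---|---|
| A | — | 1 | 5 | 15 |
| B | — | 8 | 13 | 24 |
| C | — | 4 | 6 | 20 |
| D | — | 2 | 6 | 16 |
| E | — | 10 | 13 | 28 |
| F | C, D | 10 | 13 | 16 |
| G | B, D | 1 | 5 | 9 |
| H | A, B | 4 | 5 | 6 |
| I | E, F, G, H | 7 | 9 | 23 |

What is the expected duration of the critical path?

32 days

te_A = (1 + 4·5 + 15)/6 = 36/6 = 6
te_B = (8 + 4·13 + 24)/6 = 84/6 = 14
te_C = (4 + 4·6 + 20)/6 = 48/6 = 8
te_D = (2 + 4·6 + 16)/6 = 42/6 = 7
te_E = (10 + 4·13 + 28)/6 = 90/6 = 15
te_F = (10 + 4·13 + 16)/6 = 78/6 = 13
te_G = (1 + 4·5 + 9)/6 = 30/6 = 5
te_H = (4 + 4·5 + 6)/6 = 30/6 = 5
te_I = (7 + 4·9 + 23)/6 = 66/6 = 11

Forward pass:
ES_A = 0; EF_A = 6
ES_B = 0; EF_B = 14
ES_C = 0; EF_C = 8
ES_D = 0; EF_D = 7
ES_E = 0; EF_E = 15
ES_F = max(EF_C=8, EF_D=7) = 8; EF_F = 8+13 = 21
ES_G = max(EF_B=14, EF_D=7) = 14; EF_G = 14+5 = 19
ES_H = max(EF_A=6, EF_B=14) = 14; EF_H = 14+5 = 19
ES_I = max(EF_E=15, EF_F=21, EF_G=19, EF_H=19) = 21; EF_I = 21+11 = 32
Expected project duration μ = 32 days. Critical path: C → F → I.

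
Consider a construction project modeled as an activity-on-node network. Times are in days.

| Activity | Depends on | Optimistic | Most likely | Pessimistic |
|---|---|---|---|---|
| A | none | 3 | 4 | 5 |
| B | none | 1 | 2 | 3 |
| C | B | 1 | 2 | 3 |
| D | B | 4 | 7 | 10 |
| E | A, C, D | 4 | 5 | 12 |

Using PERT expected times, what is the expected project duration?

15 days

te_A = (3 + 4·4 + 5)/6 = 24/6 = 4
te_B = (1 + 4·2 + 3)/6 = 12/6 = 2
te_C = (1 + 4·2 + 3)/6 = 12/6 = 2
te_D = (4 + 4·7 + 10)/6 = 42/6 = 7
te_E = (4 + 4·5 + 12)/6 = 36/6 = 6

Forward pass:
ES_A = 0; EF_A = 4
ES_B = 0; EF_B = 2
ES_C = 2; EF_C = 2+2 = 4
ES_D = 2; EF_D = 2+7 = 9
ES_E = max(EF_A=4, EF_C=4, EF_D=9) = 9; EF_E = 9+6 = 15
Expected project duration μ = 15 days. Critical path: B → D → E.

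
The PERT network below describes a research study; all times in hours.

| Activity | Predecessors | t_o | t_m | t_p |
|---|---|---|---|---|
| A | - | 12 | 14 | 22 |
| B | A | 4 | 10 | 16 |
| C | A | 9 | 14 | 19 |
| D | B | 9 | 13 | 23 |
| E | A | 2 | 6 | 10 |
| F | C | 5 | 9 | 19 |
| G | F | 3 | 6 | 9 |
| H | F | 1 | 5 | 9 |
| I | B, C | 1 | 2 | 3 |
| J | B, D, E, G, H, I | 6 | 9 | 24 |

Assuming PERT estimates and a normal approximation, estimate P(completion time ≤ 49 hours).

0.063

te_A = (12 + 4·14 + 22)/6 = 90/6 = 15; σ²_A = ((22−12)/6)² = 2.778
te_B = (4 + 4·10 + 16)/6 = 60/6 = 10; σ²_B = ((16−4)/6)² = 4.000
te_C = (9 + 4·14 + 19)/6 = 84/6 = 14; σ²_C = ((19−9)/6)² = 2.778
te_D = (9 + 4·13 + 23)/6 = 84/6 = 14; σ²_D = ((23−9)/6)² = 5.444
te_E = (2 + 4·6 + 10)/6 = 36/6 = 6; σ²_E = ((10−2)/6)² = 1.778
te_F = (5 + 4·9 + 19)/6 = 60/6 = 10; σ²_F = ((19−5)/6)² = 5.444
te_G = (3 + 4·6 + 9)/6 = 36/6 = 6; σ²_G = ((9−3)/6)² = 1.000
te_H = (1 + 4·5 + 9)/6 = 30/6 = 5; σ²_H = ((9−1)/6)² = 1.778
te_I = (1 + 4·2 + 3)/6 = 12/6 = 2; σ²_I = ((3−1)/6)² = 0.111
te_J = (6 + 4·9 + 24)/6 = 66/6 = 11; σ²_J = ((24−6)/6)² = 9.000

Forward pass:
ES_A = 0; EF_A = 15
ES_B = 15; EF_B = 15+10 = 25
ES_C = 15; EF_C = 15+14 = 29
ES_D = 25; EF_D = 25+14 = 39
ES_E = 15; EF_E = 15+6 = 21
ES_F = 29; EF_F = 29+10 = 39
ES_G = 39; EF_G = 39+6 = 45
ES_H = 39; EF_H = 39+5 = 44
ES_I = max(EF_B=25, EF_C=29) = 29; EF_I = 29+2 = 31
ES_J = max(EF_B=25, EF_D=39, EF_E=21, EF_G=45, EF_H=44, EF_I=31) = 45; EF_J = 45+11 = 56
Expected project duration μ = 56 hours. Critical path: A → C → F → G → J.

Variance along critical path = 2.778 + 2.778 + 5.444 + 1.000 + 9.000 = 21.000; σ = √21.000 = 4.583 hours.
Z = (49 − 56) / 4.583 = -1.528
P(T ≤ 49) = Φ(-1.528) ≈ 0.063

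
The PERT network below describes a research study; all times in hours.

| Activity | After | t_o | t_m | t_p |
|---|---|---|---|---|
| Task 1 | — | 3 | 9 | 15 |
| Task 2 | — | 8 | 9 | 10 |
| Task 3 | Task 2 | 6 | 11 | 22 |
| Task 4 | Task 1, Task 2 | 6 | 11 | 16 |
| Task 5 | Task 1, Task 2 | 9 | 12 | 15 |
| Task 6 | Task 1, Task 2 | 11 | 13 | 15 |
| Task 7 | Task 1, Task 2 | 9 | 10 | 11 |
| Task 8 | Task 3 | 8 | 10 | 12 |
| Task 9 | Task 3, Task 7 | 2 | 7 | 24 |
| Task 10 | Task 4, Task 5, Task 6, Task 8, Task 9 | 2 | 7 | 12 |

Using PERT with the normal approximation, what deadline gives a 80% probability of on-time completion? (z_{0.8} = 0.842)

te_Task 1 = (3 + 4·9 + 15)/6 = 54/6 = 9; σ²_Task 1 = ((15−3)/6)² = 4.000
te_Task 2 = (8 + 4·9 + 10)/6 = 54/6 = 9; σ²_Task 2 = ((10−8)/6)² = 0.111
te_Task 3 = (6 + 4·11 + 22)/6 = 72/6 = 12; σ²_Task 3 = ((22−6)/6)² = 7.111
te_Task 4 = (6 + 4·11 + 16)/6 = 66/6 = 11; σ²_Task 4 = ((16−6)/6)² = 2.778
te_Task 5 = (9 + 4·12 + 15)/6 = 72/6 = 12; σ²_Task 5 = ((15−9)/6)² = 1.000
te_Task 6 = (11 + 4·13 + 15)/6 = 78/6 = 13; σ²_Task 6 = ((15−11)/6)² = 0.444
te_Task 7 = (9 + 4·10 + 11)/6 = 60/6 = 10; σ²_Task 7 = ((11−9)/6)² = 0.111
te_Task 8 = (8 + 4·10 + 12)/6 = 60/6 = 10; σ²_Task 8 = ((12−8)/6)² = 0.444
te_Task 9 = (2 + 4·7 + 24)/6 = 54/6 = 9; σ²_Task 9 = ((24−2)/6)² = 13.444
te_Task 10 = (2 + 4·7 + 12)/6 = 42/6 = 7; σ²_Task 10 = ((12−2)/6)² = 2.778

Forward pass:
ES_Task 1 = 0; EF_Task 1 = 9
ES_Task 2 = 0; EF_Task 2 = 9
ES_Task 3 = 9; EF_Task 3 = 9+12 = 21
ES_Task 4 = max(EF_Task 1=9, EF_Task 2=9) = 9; EF_Task 4 = 9+11 = 20
ES_Task 5 = max(EF_Task 1=9, EF_Task 2=9) = 9; EF_Task 5 = 9+12 = 21
ES_Task 6 = max(EF_Task 1=9, EF_Task 2=9) = 9; EF_Task 6 = 9+13 = 22
ES_Task 7 = max(EF_Task 1=9, EF_Task 2=9) = 9; EF_Task 7 = 9+10 = 19
ES_Task 8 = 21; EF_Task 8 = 21+10 = 31
ES_Task 9 = max(EF_Task 3=21, EF_Task 7=19) = 21; EF_Task 9 = 21+9 = 30
ES_Task 10 = max(EF_Task 4=20, EF_Task 5=21, EF_Task 6=22, EF_Task 8=31, EF_Task 9=30) = 31; EF_Task 10 = 31+7 = 38
Expected project duration μ = 38 hours. Critical path: Task 2 → Task 3 → Task 8 → Task 10.

Variance along critical path = 0.111 + 7.111 + 0.444 + 2.778 = 10.444; σ = 3.232 hours.
D = μ + z·σ = 38 + 0.842·3.232 = 40.7 hours

40.7 hours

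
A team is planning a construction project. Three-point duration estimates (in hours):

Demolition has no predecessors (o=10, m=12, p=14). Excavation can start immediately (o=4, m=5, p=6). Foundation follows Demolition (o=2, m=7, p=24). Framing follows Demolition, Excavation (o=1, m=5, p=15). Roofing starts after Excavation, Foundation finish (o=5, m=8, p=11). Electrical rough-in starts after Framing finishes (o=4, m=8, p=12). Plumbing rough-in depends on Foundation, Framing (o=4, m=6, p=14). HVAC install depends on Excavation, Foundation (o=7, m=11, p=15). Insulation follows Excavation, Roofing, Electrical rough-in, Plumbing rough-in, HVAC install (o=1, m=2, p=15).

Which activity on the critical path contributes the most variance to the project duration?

te_Demolition = (10 + 4·12 + 14)/6 = 72/6 = 12; σ²_Demolition = ((14−10)/6)² = 0.444
te_Excavation = (4 + 4·5 + 6)/6 = 30/6 = 5; σ²_Excavation = ((6−4)/6)² = 0.111
te_Foundation = (2 + 4·7 + 24)/6 = 54/6 = 9; σ²_Foundation = ((24−2)/6)² = 13.444
te_Framing = (1 + 4·5 + 15)/6 = 36/6 = 6; σ²_Framing = ((15−1)/6)² = 5.444
te_Roofing = (5 + 4·8 + 11)/6 = 48/6 = 8; σ²_Roofing = ((11−5)/6)² = 1.000
te_Electrical rough-in = (4 + 4·8 + 12)/6 = 48/6 = 8; σ²_Electrical rough-in = ((12−4)/6)² = 1.778
te_Plumbing rough-in = (4 + 4·6 + 14)/6 = 42/6 = 7; σ²_Plumbing rough-in = ((14−4)/6)² = 2.778
te_HVAC install = (7 + 4·11 + 15)/6 = 66/6 = 11; σ²_HVAC install = ((15−7)/6)² = 1.778
te_Insulation = (1 + 4·2 + 15)/6 = 24/6 = 4; σ²_Insulation = ((15−1)/6)² = 5.444

Forward pass:
ES_Demolition = 0; EF_Demolition = 12
ES_Excavation = 0; EF_Excavation = 5
ES_Foundation = 12; EF_Foundation = 12+9 = 21
ES_Framing = max(EF_Demolition=12, EF_Excavation=5) = 12; EF_Framing = 12+6 = 18
ES_Roofing = max(EF_Excavation=5, EF_Foundation=21) = 21; EF_Roofing = 21+8 = 29
ES_Electrical rough-in = 18; EF_Electrical rough-in = 18+8 = 26
ES_Plumbing rough-in = max(EF_Foundation=21, EF_Framing=18) = 21; EF_Plumbing rough-in = 21+7 = 28
ES_HVAC install = max(EF_Excavation=5, EF_Foundation=21) = 21; EF_HVAC install = 21+11 = 32
ES_Insulation = max(EF_Excavation=5, EF_Roofing=29, EF_Electrical rough-in=26, EF_Plumbing rough-in=28, EF_HVAC install=32) = 32; EF_Insulation = 32+4 = 36
Expected project duration μ = 36 hours. Critical path: Demolition → Foundation → HVAC install → Insulation.

Variances on critical path: σ²_Demolition=0.444, σ²_Foundation=13.444, σ²_HVAC install=1.778, σ²_Insulation=5.444.
Largest is σ²_Foundation = 13.444.

Foundation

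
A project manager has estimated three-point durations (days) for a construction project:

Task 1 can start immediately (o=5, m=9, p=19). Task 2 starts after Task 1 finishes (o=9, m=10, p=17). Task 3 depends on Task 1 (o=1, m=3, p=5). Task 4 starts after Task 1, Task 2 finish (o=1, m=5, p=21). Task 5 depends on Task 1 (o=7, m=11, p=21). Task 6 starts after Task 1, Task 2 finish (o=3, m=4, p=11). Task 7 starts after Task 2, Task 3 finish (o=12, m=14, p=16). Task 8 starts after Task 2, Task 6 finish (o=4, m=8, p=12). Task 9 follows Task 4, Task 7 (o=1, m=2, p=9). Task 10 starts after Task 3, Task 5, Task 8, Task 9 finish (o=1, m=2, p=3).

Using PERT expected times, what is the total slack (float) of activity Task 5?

te_Task 1 = (5 + 4·9 + 19)/6 = 60/6 = 10
te_Task 2 = (9 + 4·10 + 17)/6 = 66/6 = 11
te_Task 3 = (1 + 4·3 + 5)/6 = 18/6 = 3
te_Task 4 = (1 + 4·5 + 21)/6 = 42/6 = 7
te_Task 5 = (7 + 4·11 + 21)/6 = 72/6 = 12
te_Task 6 = (3 + 4·4 + 11)/6 = 30/6 = 5
te_Task 7 = (12 + 4·14 + 16)/6 = 84/6 = 14
te_Task 8 = (4 + 4·8 + 12)/6 = 48/6 = 8
te_Task 9 = (1 + 4·2 + 9)/6 = 18/6 = 3
te_Task 10 = (1 + 4·2 + 3)/6 = 12/6 = 2

Forward pass:
ES_Task 1 = 0; EF_Task 1 = 10
ES_Task 2 = 10; EF_Task 2 = 10+11 = 21
ES_Task 3 = 10; EF_Task 3 = 10+3 = 13
ES_Task 4 = max(EF_Task 1=10, EF_Task 2=21) = 21; EF_Task 4 = 21+7 = 28
ES_Task 5 = 10; EF_Task 5 = 10+12 = 22
ES_Task 6 = max(EF_Task 1=10, EF_Task 2=21) = 21; EF_Task 6 = 21+5 = 26
ES_Task 7 = max(EF_Task 2=21, EF_Task 3=13) = 21; EF_Task 7 = 21+14 = 35
ES_Task 8 = max(EF_Task 2=21, EF_Task 6=26) = 26; EF_Task 8 = 26+8 = 34
ES_Task 9 = max(EF_Task 4=28, EF_Task 7=35) = 35; EF_Task 9 = 35+3 = 38
ES_Task 10 = max(EF_Task 3=13, EF_Task 5=22, EF_Task 8=34, EF_Task 9=38) = 38; EF_Task 10 = 38+2 = 40
Expected project duration μ = 40 days. Critical path: Task 1 → Task 2 → Task 7 → Task 9 → Task 10.

Backward pass:
LF_Task 10 = 40; LS_Task 10 = 40−2 = 38
LF_Task 9 = LS_Task 10 = 38; LS_Task 9 = 38−3 = 35
LF_Task 8 = LS_Task 10 = 38; LS_Task 8 = 38−8 = 30
LF_Task 7 = LS_Task 9 = 35; LS_Task 7 = 35−14 = 21
LF_Task 6 = LS_Task 8 = 30; LS_Task 6 = 30−5 = 25
LF_Task 5 = LS_Task 10 = 38; LS_Task 5 = 38−12 = 26
LF_Task 4 = LS_Task 9 = 35; LS_Task 4 = 35−7 = 28
LF_Task 3 = min(LS_Task 7=21, LS_Task 10=38) = 21; LS_Task 3 = 21−3 = 18
LF_Task 2 = min(LS_Task 4=28, LS_Task 6=25, LS_Task 7=21, LS_Task 8=30) = 21; LS_Task 2 = 21−11 = 10
LF_Task 1 = min(LS_Task 2=10, LS_Task 3=18, LS_Task 4=28, LS_Task 5=26, LS_Task 6=25) = 10; LS_Task 1 = 10−10 = 0
Slack_Task 5 = LS_Task 5 − ES_Task 5 = 26 − 10 = 16

16 days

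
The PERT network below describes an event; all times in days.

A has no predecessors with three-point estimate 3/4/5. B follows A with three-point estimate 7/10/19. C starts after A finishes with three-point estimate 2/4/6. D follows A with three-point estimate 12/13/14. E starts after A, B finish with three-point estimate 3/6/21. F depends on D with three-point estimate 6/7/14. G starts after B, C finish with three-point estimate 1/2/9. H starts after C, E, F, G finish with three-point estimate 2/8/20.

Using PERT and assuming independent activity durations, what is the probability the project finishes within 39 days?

te_A = (3 + 4·4 + 5)/6 = 24/6 = 4; σ²_A = ((5−3)/6)² = 0.111
te_B = (7 + 4·10 + 19)/6 = 66/6 = 11; σ²_B = ((19−7)/6)² = 4.000
te_C = (2 + 4·4 + 6)/6 = 24/6 = 4; σ²_C = ((6−2)/6)² = 0.444
te_D = (12 + 4·13 + 14)/6 = 78/6 = 13; σ²_D = ((14−12)/6)² = 0.111
te_E = (3 + 4·6 + 21)/6 = 48/6 = 8; σ²_E = ((21−3)/6)² = 9.000
te_F = (6 + 4·7 + 14)/6 = 48/6 = 8; σ²_F = ((14−6)/6)² = 1.778
te_G = (1 + 4·2 + 9)/6 = 18/6 = 3; σ²_G = ((9−1)/6)² = 1.778
te_H = (2 + 4·8 + 20)/6 = 54/6 = 9; σ²_H = ((20−2)/6)² = 9.000

Forward pass:
ES_A = 0; EF_A = 4
ES_B = 4; EF_B = 4+11 = 15
ES_C = 4; EF_C = 4+4 = 8
ES_D = 4; EF_D = 4+13 = 17
ES_E = max(EF_A=4, EF_B=15) = 15; EF_E = 15+8 = 23
ES_F = 17; EF_F = 17+8 = 25
ES_G = max(EF_B=15, EF_C=8) = 15; EF_G = 15+3 = 18
ES_H = max(EF_C=8, EF_E=23, EF_F=25, EF_G=18) = 25; EF_H = 25+9 = 34
Expected project duration μ = 34 days. Critical path: A → D → F → H.

Variance along critical path = 0.111 + 0.111 + 1.778 + 9.000 = 11.000; σ = √11.000 = 3.317 days.
Z = (39 − 34) / 3.317 = 1.508
P(T ≤ 39) = Φ(1.508) ≈ 0.934

0.934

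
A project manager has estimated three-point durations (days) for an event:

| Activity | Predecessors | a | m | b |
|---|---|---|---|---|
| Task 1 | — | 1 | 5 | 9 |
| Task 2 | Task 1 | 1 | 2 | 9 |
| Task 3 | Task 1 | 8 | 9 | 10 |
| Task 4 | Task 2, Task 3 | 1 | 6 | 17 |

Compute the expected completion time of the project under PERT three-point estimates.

21 days

te_Task 1 = (1 + 4·5 + 9)/6 = 30/6 = 5
te_Task 2 = (1 + 4·2 + 9)/6 = 18/6 = 3
te_Task 3 = (8 + 4·9 + 10)/6 = 54/6 = 9
te_Task 4 = (1 + 4·6 + 17)/6 = 42/6 = 7

Forward pass:
ES_Task 1 = 0; EF_Task 1 = 5
ES_Task 2 = 5; EF_Task 2 = 5+3 = 8
ES_Task 3 = 5; EF_Task 3 = 5+9 = 14
ES_Task 4 = max(EF_Task 2=8, EF_Task 3=14) = 14; EF_Task 4 = 14+7 = 21
Expected project duration μ = 21 days. Critical path: Task 1 → Task 3 → Task 4.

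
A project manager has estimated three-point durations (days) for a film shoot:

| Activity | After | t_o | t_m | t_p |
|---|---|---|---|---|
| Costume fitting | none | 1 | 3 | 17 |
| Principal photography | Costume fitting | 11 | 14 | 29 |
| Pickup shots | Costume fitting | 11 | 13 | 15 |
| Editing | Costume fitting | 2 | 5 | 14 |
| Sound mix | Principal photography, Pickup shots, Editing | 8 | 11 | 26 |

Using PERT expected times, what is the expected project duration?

te_Costume fitting = (1 + 4·3 + 17)/6 = 30/6 = 5
te_Principal photography = (11 + 4·14 + 29)/6 = 96/6 = 16
te_Pickup shots = (11 + 4·13 + 15)/6 = 78/6 = 13
te_Editing = (2 + 4·5 + 14)/6 = 36/6 = 6
te_Sound mix = (8 + 4·11 + 26)/6 = 78/6 = 13

Forward pass:
ES_Costume fitting = 0; EF_Costume fitting = 5
ES_Principal photography = 5; EF_Principal photography = 5+16 = 21
ES_Pickup shots = 5; EF_Pickup shots = 5+13 = 18
ES_Editing = 5; EF_Editing = 5+6 = 11
ES_Sound mix = max(EF_Principal photography=21, EF_Pickup shots=18, EF_Editing=11) = 21; EF_Sound mix = 21+13 = 34
Expected project duration μ = 34 days. Critical path: Costume fitting → Principal photography → Sound mix.

34 days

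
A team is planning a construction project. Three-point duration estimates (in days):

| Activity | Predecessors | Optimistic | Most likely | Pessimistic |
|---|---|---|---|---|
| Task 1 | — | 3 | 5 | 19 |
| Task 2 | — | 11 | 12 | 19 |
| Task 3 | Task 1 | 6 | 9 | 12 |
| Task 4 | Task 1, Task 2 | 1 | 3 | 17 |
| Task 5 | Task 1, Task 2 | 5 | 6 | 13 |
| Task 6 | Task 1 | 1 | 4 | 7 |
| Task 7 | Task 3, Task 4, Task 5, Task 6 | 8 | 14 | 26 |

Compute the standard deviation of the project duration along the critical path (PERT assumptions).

te_Task 1 = (3 + 4·5 + 19)/6 = 42/6 = 7; σ²_Task 1 = ((19−3)/6)² = 7.111
te_Task 2 = (11 + 4·12 + 19)/6 = 78/6 = 13; σ²_Task 2 = ((19−11)/6)² = 1.778
te_Task 3 = (6 + 4·9 + 12)/6 = 54/6 = 9; σ²_Task 3 = ((12−6)/6)² = 1.000
te_Task 4 = (1 + 4·3 + 17)/6 = 30/6 = 5; σ²_Task 4 = ((17−1)/6)² = 7.111
te_Task 5 = (5 + 4·6 + 13)/6 = 42/6 = 7; σ²_Task 5 = ((13−5)/6)² = 1.778
te_Task 6 = (1 + 4·4 + 7)/6 = 24/6 = 4; σ²_Task 6 = ((7−1)/6)² = 1.000
te_Task 7 = (8 + 4·14 + 26)/6 = 90/6 = 15; σ²_Task 7 = ((26−8)/6)² = 9.000

Forward pass:
ES_Task 1 = 0; EF_Task 1 = 7
ES_Task 2 = 0; EF_Task 2 = 13
ES_Task 3 = 7; EF_Task 3 = 7+9 = 16
ES_Task 4 = max(EF_Task 1=7, EF_Task 2=13) = 13; EF_Task 4 = 13+5 = 18
ES_Task 5 = max(EF_Task 1=7, EF_Task 2=13) = 13; EF_Task 5 = 13+7 = 20
ES_Task 6 = 7; EF_Task 6 = 7+4 = 11
ES_Task 7 = max(EF_Task 3=16, EF_Task 4=18, EF_Task 5=20, EF_Task 6=11) = 20; EF_Task 7 = 20+15 = 35
Expected project duration μ = 35 days. Critical path: Task 2 → Task 5 → Task 7.

Variance along critical path = 1.778 + 1.778 + 9.000 = 12.556
σ = √12.556 = 3.543 days

3.54 days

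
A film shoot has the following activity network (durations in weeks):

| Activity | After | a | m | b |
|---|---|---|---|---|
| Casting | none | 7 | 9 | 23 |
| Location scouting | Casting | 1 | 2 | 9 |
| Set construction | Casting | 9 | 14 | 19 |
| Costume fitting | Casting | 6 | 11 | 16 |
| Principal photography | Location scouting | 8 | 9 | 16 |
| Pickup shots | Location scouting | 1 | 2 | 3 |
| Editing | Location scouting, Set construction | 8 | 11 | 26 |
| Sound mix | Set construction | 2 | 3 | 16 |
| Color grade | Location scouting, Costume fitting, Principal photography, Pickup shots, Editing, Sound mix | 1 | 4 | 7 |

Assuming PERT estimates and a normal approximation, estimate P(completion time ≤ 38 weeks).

0.185

te_Casting = (7 + 4·9 + 23)/6 = 66/6 = 11; σ²_Casting = ((23−7)/6)² = 7.111
te_Location scouting = (1 + 4·2 + 9)/6 = 18/6 = 3; σ²_Location scouting = ((9−1)/6)² = 1.778
te_Set construction = (9 + 4·14 + 19)/6 = 84/6 = 14; σ²_Set construction = ((19−9)/6)² = 2.778
te_Costume fitting = (6 + 4·11 + 16)/6 = 66/6 = 11; σ²_Costume fitting = ((16−6)/6)² = 2.778
te_Principal photography = (8 + 4·9 + 16)/6 = 60/6 = 10; σ²_Principal photography = ((16−8)/6)² = 1.778
te_Pickup shots = (1 + 4·2 + 3)/6 = 12/6 = 2; σ²_Pickup shots = ((3−1)/6)² = 0.111
te_Editing = (8 + 4·11 + 26)/6 = 78/6 = 13; σ²_Editing = ((26−8)/6)² = 9.000
te_Sound mix = (2 + 4·3 + 16)/6 = 30/6 = 5; σ²_Sound mix = ((16−2)/6)² = 5.444
te_Color grade = (1 + 4·4 + 7)/6 = 24/6 = 4; σ²_Color grade = ((7−1)/6)² = 1.000

Forward pass:
ES_Casting = 0; EF_Casting = 11
ES_Location scouting = 11; EF_Location scouting = 11+3 = 14
ES_Set construction = 11; EF_Set construction = 11+14 = 25
ES_Costume fitting = 11; EF_Costume fitting = 11+11 = 22
ES_Principal photography = 14; EF_Principal photography = 14+10 = 24
ES_Pickup shots = 14; EF_Pickup shots = 14+2 = 16
ES_Editing = max(EF_Location scouting=14, EF_Set construction=25) = 25; EF_Editing = 25+13 = 38
ES_Sound mix = 25; EF_Sound mix = 25+5 = 30
ES_Color grade = max(EF_Location scouting=14, EF_Costume fitting=22, EF_Principal photography=24, EF_Pickup shots=16, EF_Editing=38, EF_Sound mix=30) = 38; EF_Color grade = 38+4 = 42
Expected project duration μ = 42 weeks. Critical path: Casting → Set construction → Editing → Color grade.

Variance along critical path = 7.111 + 2.778 + 9.000 + 1.000 = 19.889; σ = √19.889 = 4.460 weeks.
Z = (38 − 42) / 4.460 = -0.897
P(T ≤ 38) = Φ(-0.897) ≈ 0.185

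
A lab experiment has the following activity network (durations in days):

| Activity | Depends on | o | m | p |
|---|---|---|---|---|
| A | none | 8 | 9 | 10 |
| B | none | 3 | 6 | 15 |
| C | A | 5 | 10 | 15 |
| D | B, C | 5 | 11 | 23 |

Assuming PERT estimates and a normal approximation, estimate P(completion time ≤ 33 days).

te_A = (8 + 4·9 + 10)/6 = 54/6 = 9; σ²_A = ((10−8)/6)² = 0.111
te_B = (3 + 4·6 + 15)/6 = 42/6 = 7; σ²_B = ((15−3)/6)² = 4.000
te_C = (5 + 4·10 + 15)/6 = 60/6 = 10; σ²_C = ((15−5)/6)² = 2.778
te_D = (5 + 4·11 + 23)/6 = 72/6 = 12; σ²_D = ((23−5)/6)² = 9.000

Forward pass:
ES_A = 0; EF_A = 9
ES_B = 0; EF_B = 7
ES_C = 9; EF_C = 9+10 = 19
ES_D = max(EF_B=7, EF_C=19) = 19; EF_D = 19+12 = 31
Expected project duration μ = 31 days. Critical path: A → C → D.

Variance along critical path = 0.111 + 2.778 + 9.000 = 11.889; σ = √11.889 = 3.448 days.
Z = (33 − 31) / 3.448 = 0.580
P(T ≤ 33) = Φ(0.580) ≈ 0.719

0.719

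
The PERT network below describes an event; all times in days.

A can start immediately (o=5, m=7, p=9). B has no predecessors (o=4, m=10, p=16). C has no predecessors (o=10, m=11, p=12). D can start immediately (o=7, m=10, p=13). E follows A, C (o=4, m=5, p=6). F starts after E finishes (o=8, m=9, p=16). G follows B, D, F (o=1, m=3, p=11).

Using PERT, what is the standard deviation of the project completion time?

te_A = (5 + 4·7 + 9)/6 = 42/6 = 7; σ²_A = ((9−5)/6)² = 0.444
te_B = (4 + 4·10 + 16)/6 = 60/6 = 10; σ²_B = ((16−4)/6)² = 4.000
te_C = (10 + 4·11 + 12)/6 = 66/6 = 11; σ²_C = ((12−10)/6)² = 0.111
te_D = (7 + 4·10 + 13)/6 = 60/6 = 10; σ²_D = ((13−7)/6)² = 1.000
te_E = (4 + 4·5 + 6)/6 = 30/6 = 5; σ²_E = ((6−4)/6)² = 0.111
te_F = (8 + 4·9 + 16)/6 = 60/6 = 10; σ²_F = ((16−8)/6)² = 1.778
te_G = (1 + 4·3 + 11)/6 = 24/6 = 4; σ²_G = ((11−1)/6)² = 2.778

Forward pass:
ES_A = 0; EF_A = 7
ES_B = 0; EF_B = 10
ES_C = 0; EF_C = 11
ES_D = 0; EF_D = 10
ES_E = max(EF_A=7, EF_C=11) = 11; EF_E = 11+5 = 16
ES_F = 16; EF_F = 16+10 = 26
ES_G = max(EF_B=10, EF_D=10, EF_F=26) = 26; EF_G = 26+4 = 30
Expected project duration μ = 30 days. Critical path: C → E → F → G.

Variance along critical path = 0.111 + 0.111 + 1.778 + 2.778 = 4.778
σ = √4.778 = 2.186 days

2.19 days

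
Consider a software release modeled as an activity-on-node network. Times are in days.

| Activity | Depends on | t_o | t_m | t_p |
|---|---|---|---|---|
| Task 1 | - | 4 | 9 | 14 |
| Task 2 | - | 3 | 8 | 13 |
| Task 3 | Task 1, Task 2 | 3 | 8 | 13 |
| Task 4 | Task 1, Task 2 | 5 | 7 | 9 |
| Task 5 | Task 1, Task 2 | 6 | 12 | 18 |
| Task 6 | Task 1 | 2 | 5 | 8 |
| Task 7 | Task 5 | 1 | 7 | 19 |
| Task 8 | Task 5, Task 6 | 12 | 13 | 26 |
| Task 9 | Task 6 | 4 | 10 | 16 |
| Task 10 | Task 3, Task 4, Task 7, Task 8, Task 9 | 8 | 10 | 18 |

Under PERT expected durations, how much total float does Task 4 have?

20 days

te_Task 1 = (4 + 4·9 + 14)/6 = 54/6 = 9
te_Task 2 = (3 + 4·8 + 13)/6 = 48/6 = 8
te_Task 3 = (3 + 4·8 + 13)/6 = 48/6 = 8
te_Task 4 = (5 + 4·7 + 9)/6 = 42/6 = 7
te_Task 5 = (6 + 4·12 + 18)/6 = 72/6 = 12
te_Task 6 = (2 + 4·5 + 8)/6 = 30/6 = 5
te_Task 7 = (1 + 4·7 + 19)/6 = 48/6 = 8
te_Task 8 = (12 + 4·13 + 26)/6 = 90/6 = 15
te_Task 9 = (4 + 4·10 + 16)/6 = 60/6 = 10
te_Task 10 = (8 + 4·10 + 18)/6 = 66/6 = 11

Forward pass:
ES_Task 1 = 0; EF_Task 1 = 9
ES_Task 2 = 0; EF_Task 2 = 8
ES_Task 3 = max(EF_Task 1=9, EF_Task 2=8) = 9; EF_Task 3 = 9+8 = 17
ES_Task 4 = max(EF_Task 1=9, EF_Task 2=8) = 9; EF_Task 4 = 9+7 = 16
ES_Task 5 = max(EF_Task 1=9, EF_Task 2=8) = 9; EF_Task 5 = 9+12 = 21
ES_Task 6 = 9; EF_Task 6 = 9+5 = 14
ES_Task 7 = 21; EF_Task 7 = 21+8 = 29
ES_Task 8 = max(EF_Task 5=21, EF_Task 6=14) = 21; EF_Task 8 = 21+15 = 36
ES_Task 9 = 14; EF_Task 9 = 14+10 = 24
ES_Task 10 = max(EF_Task 3=17, EF_Task 4=16, EF_Task 7=29, EF_Task 8=36, EF_Task 9=24) = 36; EF_Task 10 = 36+11 = 47
Expected project duration μ = 47 days. Critical path: Task 1 → Task 5 → Task 8 → Task 10.

Backward pass:
LF_Task 10 = 47; LS_Task 10 = 47−11 = 36
LF_Task 9 = LS_Task 10 = 36; LS_Task 9 = 36−10 = 26
LF_Task 8 = LS_Task 10 = 36; LS_Task 8 = 36−15 = 21
LF_Task 7 = LS_Task 10 = 36; LS_Task 7 = 36−8 = 28
LF_Task 6 = min(LS_Task 8=21, LS_Task 9=26) = 21; LS_Task 6 = 21−5 = 16
LF_Task 5 = min(LS_Task 7=28, LS_Task 8=21) = 21; LS_Task 5 = 21−12 = 9
LF_Task 4 = LS_Task 10 = 36; LS_Task 4 = 36−7 = 29
LF_Task 3 = LS_Task 10 = 36; LS_Task 3 = 36−8 = 28
LF_Task 2 = min(LS_Task 3=28, LS_Task 4=29, LS_Task 5=9) = 9; LS_Task 2 = 9−8 = 1
LF_Task 1 = min(LS_Task 3=28, LS_Task 4=29, LS_Task 5=9, LS_Task 6=16) = 9; LS_Task 1 = 9−9 = 0
Slack_Task 4 = LS_Task 4 − ES_Task 4 = 29 − 9 = 20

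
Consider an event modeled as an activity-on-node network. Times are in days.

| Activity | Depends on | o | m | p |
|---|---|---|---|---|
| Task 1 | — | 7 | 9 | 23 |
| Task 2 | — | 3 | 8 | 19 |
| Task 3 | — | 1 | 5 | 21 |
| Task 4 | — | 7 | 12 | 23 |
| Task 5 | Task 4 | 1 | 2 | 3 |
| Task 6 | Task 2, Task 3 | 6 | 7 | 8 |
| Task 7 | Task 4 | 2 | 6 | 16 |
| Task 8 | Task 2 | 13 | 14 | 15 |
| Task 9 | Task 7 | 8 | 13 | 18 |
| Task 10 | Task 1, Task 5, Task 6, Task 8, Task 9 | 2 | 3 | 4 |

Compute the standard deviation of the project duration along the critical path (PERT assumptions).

te_Task 1 = (7 + 4·9 + 23)/6 = 66/6 = 11; σ²_Task 1 = ((23−7)/6)² = 7.111
te_Task 2 = (3 + 4·8 + 19)/6 = 54/6 = 9; σ²_Task 2 = ((19−3)/6)² = 7.111
te_Task 3 = (1 + 4·5 + 21)/6 = 42/6 = 7; σ²_Task 3 = ((21−1)/6)² = 11.111
te_Task 4 = (7 + 4·12 + 23)/6 = 78/6 = 13; σ²_Task 4 = ((23−7)/6)² = 7.111
te_Task 5 = (1 + 4·2 + 3)/6 = 12/6 = 2; σ²_Task 5 = ((3−1)/6)² = 0.111
te_Task 6 = (6 + 4·7 + 8)/6 = 42/6 = 7; σ²_Task 6 = ((8−6)/6)² = 0.111
te_Task 7 = (2 + 4·6 + 16)/6 = 42/6 = 7; σ²_Task 7 = ((16−2)/6)² = 5.444
te_Task 8 = (13 + 4·14 + 15)/6 = 84/6 = 14; σ²_Task 8 = ((15−13)/6)² = 0.111
te_Task 9 = (8 + 4·13 + 18)/6 = 78/6 = 13; σ²_Task 9 = ((18−8)/6)² = 2.778
te_Task 10 = (2 + 4·3 + 4)/6 = 18/6 = 3; σ²_Task 10 = ((4−2)/6)² = 0.111

Forward pass:
ES_Task 1 = 0; EF_Task 1 = 11
ES_Task 2 = 0; EF_Task 2 = 9
ES_Task 3 = 0; EF_Task 3 = 7
ES_Task 4 = 0; EF_Task 4 = 13
ES_Task 5 = 13; EF_Task 5 = 13+2 = 15
ES_Task 6 = max(EF_Task 2=9, EF_Task 3=7) = 9; EF_Task 6 = 9+7 = 16
ES_Task 7 = 13; EF_Task 7 = 13+7 = 20
ES_Task 8 = 9; EF_Task 8 = 9+14 = 23
ES_Task 9 = 20; EF_Task 9 = 20+13 = 33
ES_Task 10 = max(EF_Task 1=11, EF_Task 5=15, EF_Task 6=16, EF_Task 8=23, EF_Task 9=33) = 33; EF_Task 10 = 33+3 = 36
Expected project duration μ = 36 days. Critical path: Task 4 → Task 7 → Task 9 → Task 10.

Variance along critical path = 7.111 + 5.444 + 2.778 + 0.111 = 15.444
σ = √15.444 = 3.930 days

3.93 days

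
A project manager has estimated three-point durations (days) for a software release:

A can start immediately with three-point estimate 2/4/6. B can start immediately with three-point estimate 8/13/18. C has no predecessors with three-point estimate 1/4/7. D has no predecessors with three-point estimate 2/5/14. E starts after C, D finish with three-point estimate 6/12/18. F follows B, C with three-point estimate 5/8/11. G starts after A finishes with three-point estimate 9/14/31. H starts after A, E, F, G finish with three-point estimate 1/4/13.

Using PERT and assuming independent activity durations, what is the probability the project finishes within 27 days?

0.640

te_A = (2 + 4·4 + 6)/6 = 24/6 = 4; σ²_A = ((6−2)/6)² = 0.444
te_B = (8 + 4·13 + 18)/6 = 78/6 = 13; σ²_B = ((18−8)/6)² = 2.778
te_C = (1 + 4·4 + 7)/6 = 24/6 = 4; σ²_C = ((7−1)/6)² = 1.000
te_D = (2 + 4·5 + 14)/6 = 36/6 = 6; σ²_D = ((14−2)/6)² = 4.000
te_E = (6 + 4·12 + 18)/6 = 72/6 = 12; σ²_E = ((18−6)/6)² = 4.000
te_F = (5 + 4·8 + 11)/6 = 48/6 = 8; σ²_F = ((11−5)/6)² = 1.000
te_G = (9 + 4·14 + 31)/6 = 96/6 = 16; σ²_G = ((31−9)/6)² = 13.444
te_H = (1 + 4·4 + 13)/6 = 30/6 = 5; σ²_H = ((13−1)/6)² = 4.000

Forward pass:
ES_A = 0; EF_A = 4
ES_B = 0; EF_B = 13
ES_C = 0; EF_C = 4
ES_D = 0; EF_D = 6
ES_E = max(EF_C=4, EF_D=6) = 6; EF_E = 6+12 = 18
ES_F = max(EF_B=13, EF_C=4) = 13; EF_F = 13+8 = 21
ES_G = 4; EF_G = 4+16 = 20
ES_H = max(EF_A=4, EF_E=18, EF_F=21, EF_G=20) = 21; EF_H = 21+5 = 26
Expected project duration μ = 26 days. Critical path: B → F → H.

Variance along critical path = 2.778 + 1.000 + 4.000 = 7.778; σ = √7.778 = 2.789 days.
Z = (27 − 26) / 2.789 = 0.359
P(T ≤ 27) = Φ(0.359) ≈ 0.640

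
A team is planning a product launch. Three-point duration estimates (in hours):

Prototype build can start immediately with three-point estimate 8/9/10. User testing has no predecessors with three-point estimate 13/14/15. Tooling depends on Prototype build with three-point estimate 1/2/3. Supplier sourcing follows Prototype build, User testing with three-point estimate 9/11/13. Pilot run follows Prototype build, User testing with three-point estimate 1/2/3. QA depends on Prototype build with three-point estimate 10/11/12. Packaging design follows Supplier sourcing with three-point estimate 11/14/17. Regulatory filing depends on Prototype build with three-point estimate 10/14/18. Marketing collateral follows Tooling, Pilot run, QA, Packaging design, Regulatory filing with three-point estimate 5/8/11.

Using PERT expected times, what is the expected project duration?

47 hours

te_Prototype build = (8 + 4·9 + 10)/6 = 54/6 = 9
te_User testing = (13 + 4·14 + 15)/6 = 84/6 = 14
te_Tooling = (1 + 4·2 + 3)/6 = 12/6 = 2
te_Supplier sourcing = (9 + 4·11 + 13)/6 = 66/6 = 11
te_Pilot run = (1 + 4·2 + 3)/6 = 12/6 = 2
te_QA = (10 + 4·11 + 12)/6 = 66/6 = 11
te_Packaging design = (11 + 4·14 + 17)/6 = 84/6 = 14
te_Regulatory filing = (10 + 4·14 + 18)/6 = 84/6 = 14
te_Marketing collateral = (5 + 4·8 + 11)/6 = 48/6 = 8

Forward pass:
ES_Prototype build = 0; EF_Prototype build = 9
ES_User testing = 0; EF_User testing = 14
ES_Tooling = 9; EF_Tooling = 9+2 = 11
ES_Supplier sourcing = max(EF_Prototype build=9, EF_User testing=14) = 14; EF_Supplier sourcing = 14+11 = 25
ES_Pilot run = max(EF_Prototype build=9, EF_User testing=14) = 14; EF_Pilot run = 14+2 = 16
ES_QA = 9; EF_QA = 9+11 = 20
ES_Packaging design = 25; EF_Packaging design = 25+14 = 39
ES_Regulatory filing = 9; EF_Regulatory filing = 9+14 = 23
ES_Marketing collateral = max(EF_Tooling=11, EF_Pilot run=16, EF_QA=20, EF_Packaging design=39, EF_Regulatory filing=23) = 39; EF_Marketing collateral = 39+8 = 47
Expected project duration μ = 47 hours. Critical path: User testing → Supplier sourcing → Packaging design → Marketing collateral.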